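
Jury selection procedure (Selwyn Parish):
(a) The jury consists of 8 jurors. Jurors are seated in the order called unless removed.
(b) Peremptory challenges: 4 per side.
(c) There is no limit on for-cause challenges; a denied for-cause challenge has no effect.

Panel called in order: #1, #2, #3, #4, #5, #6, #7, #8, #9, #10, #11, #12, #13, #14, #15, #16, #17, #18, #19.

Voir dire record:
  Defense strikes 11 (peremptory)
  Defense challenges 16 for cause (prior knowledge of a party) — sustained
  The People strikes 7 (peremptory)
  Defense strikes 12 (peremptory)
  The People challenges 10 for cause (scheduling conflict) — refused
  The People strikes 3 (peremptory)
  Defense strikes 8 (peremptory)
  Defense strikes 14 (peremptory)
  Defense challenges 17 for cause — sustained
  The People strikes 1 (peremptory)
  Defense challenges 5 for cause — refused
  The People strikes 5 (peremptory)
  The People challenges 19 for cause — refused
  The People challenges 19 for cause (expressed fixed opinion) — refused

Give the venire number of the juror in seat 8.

18

Removed: #1, #3, #5, #7, #8, #11, #12, #14, #16, #17. (#10, #19 stay — for-cause denied.)
Seating in order: seats 1–8 → #2, #4, #6, #9, #10, #13, #15, #18.
So seat 8 is #18.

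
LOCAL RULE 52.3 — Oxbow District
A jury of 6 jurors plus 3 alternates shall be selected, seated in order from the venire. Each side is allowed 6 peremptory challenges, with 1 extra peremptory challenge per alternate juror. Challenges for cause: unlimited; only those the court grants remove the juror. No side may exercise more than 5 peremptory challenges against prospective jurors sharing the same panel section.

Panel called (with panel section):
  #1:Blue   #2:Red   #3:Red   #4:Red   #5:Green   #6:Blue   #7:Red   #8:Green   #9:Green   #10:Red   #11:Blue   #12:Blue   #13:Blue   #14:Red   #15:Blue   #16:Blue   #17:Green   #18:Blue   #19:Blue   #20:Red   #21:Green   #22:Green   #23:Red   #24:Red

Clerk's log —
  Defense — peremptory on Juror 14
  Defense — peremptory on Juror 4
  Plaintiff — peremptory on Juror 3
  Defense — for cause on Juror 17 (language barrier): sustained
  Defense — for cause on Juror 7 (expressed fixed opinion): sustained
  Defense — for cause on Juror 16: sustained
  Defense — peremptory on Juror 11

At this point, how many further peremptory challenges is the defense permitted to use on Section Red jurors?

3

Defense peremptories so far: #14, #4, #11 — 3 of 9 used, 6 left overall.
Against Section Red: #14, #4 — 2 used; per-section cap 5 leaves 3.
Binding limit: min(6, 3) = 3.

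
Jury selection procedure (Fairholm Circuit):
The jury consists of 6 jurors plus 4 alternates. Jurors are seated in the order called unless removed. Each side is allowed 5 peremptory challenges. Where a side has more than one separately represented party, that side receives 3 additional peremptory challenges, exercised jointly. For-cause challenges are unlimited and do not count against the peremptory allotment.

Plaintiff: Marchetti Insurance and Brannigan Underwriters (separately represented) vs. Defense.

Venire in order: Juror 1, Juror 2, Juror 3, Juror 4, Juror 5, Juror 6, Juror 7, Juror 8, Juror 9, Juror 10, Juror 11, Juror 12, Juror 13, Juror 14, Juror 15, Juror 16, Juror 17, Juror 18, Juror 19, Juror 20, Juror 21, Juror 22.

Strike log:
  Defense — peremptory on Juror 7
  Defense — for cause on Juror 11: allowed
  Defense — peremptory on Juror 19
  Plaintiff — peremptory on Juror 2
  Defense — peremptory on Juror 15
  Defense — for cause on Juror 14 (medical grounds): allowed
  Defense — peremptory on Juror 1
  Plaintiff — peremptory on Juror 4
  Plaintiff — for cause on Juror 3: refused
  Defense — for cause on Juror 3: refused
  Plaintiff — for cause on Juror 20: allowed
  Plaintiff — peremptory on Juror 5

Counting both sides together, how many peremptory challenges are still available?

Plaintiff allotment: 5 base + 3 multi-party = 8. Defense allotment: 5.
Plaintiff peremptories used: #2, #4, #5 — 3 (for-cause on #3, #20 don't count).
Defense peremptories used: #7, #19, #15, #1 — 4 (for-cause on #11, #14, #3 don't count).
Remaining: (8 − 3) + (5 − 4) = 6.

6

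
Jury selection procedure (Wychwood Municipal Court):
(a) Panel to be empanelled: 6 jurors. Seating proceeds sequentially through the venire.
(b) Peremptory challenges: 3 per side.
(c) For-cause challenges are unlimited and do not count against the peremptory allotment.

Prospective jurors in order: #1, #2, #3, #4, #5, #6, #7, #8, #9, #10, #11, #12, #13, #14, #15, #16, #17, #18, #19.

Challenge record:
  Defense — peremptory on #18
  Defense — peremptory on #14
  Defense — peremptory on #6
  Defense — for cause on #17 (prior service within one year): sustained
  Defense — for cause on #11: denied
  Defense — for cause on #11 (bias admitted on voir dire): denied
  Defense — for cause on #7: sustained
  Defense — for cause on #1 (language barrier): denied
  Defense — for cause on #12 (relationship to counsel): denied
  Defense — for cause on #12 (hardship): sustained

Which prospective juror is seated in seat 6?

8

Removed: #6, #7, #12, #14, #17, #18. (#1, #11 stay — for-cause denied.)
Seating in order: seats 1–6 → #1, #2, #3, #4, #5, #8.
So seat 6 is #8.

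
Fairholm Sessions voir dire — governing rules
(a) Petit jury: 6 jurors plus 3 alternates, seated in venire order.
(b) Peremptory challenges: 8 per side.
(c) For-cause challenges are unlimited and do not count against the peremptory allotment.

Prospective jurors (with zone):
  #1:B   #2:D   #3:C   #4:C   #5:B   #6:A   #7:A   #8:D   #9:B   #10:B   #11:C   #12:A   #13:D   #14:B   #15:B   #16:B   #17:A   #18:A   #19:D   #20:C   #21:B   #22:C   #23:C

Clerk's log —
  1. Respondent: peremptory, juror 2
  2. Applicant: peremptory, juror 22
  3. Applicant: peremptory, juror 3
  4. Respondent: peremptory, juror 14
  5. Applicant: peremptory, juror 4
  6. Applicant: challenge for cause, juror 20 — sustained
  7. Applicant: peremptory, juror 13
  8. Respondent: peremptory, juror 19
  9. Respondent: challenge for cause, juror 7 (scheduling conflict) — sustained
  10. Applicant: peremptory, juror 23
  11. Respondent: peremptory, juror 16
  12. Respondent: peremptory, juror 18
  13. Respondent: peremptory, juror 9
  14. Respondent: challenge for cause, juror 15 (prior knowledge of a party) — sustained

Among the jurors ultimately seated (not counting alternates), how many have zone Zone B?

3

Removed: #2, #3, #4, #7, #9, #13, #14, #15, #16, #18, #19, #20, #22, #23.
Seated jurors 1–6: #1, #5, #6, #8, #10, #11 (alternates #12, #17, #21 not counted).
Of those, in Zone B: #1, #5, #10 → 3.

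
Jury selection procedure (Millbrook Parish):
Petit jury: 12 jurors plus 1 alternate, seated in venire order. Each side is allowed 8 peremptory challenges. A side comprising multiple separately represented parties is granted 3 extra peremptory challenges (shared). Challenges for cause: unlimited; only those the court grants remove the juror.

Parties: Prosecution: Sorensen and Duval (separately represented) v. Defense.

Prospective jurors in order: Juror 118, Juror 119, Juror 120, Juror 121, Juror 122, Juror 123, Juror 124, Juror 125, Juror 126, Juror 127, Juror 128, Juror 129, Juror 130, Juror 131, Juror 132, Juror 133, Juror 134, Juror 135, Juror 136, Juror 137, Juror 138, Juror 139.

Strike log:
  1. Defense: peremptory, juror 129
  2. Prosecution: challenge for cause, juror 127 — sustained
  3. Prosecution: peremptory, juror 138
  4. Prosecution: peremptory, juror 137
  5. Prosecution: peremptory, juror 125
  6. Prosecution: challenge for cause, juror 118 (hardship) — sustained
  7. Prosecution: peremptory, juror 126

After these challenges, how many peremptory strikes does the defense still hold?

7

Defense allotment: 8.
Defense peremptories used: #129 — 1.
Remaining: 8 − 1 = 7.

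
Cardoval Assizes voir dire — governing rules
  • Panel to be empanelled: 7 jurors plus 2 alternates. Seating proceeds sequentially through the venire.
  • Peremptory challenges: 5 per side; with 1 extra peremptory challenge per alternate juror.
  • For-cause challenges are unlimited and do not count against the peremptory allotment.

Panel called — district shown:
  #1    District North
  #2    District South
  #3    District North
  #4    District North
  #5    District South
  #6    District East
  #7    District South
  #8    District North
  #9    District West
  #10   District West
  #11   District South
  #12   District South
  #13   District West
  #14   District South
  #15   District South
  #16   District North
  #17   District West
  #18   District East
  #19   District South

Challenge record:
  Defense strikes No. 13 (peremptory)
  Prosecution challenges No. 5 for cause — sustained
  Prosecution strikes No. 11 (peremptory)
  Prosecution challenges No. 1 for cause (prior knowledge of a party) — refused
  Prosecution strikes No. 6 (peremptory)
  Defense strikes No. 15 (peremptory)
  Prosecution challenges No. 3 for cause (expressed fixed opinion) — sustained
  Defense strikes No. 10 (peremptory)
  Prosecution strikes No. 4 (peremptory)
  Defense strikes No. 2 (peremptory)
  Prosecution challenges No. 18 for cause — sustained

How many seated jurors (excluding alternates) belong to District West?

1

Removed: #2, #3, #4, #5, #6, #10, #11, #13, #15, #18.
Seated jurors 1–7: #1, #7, #8, #9, #12, #14, #16 (alternates #17, #19 not counted).
Of those, in District West: #9 → 1.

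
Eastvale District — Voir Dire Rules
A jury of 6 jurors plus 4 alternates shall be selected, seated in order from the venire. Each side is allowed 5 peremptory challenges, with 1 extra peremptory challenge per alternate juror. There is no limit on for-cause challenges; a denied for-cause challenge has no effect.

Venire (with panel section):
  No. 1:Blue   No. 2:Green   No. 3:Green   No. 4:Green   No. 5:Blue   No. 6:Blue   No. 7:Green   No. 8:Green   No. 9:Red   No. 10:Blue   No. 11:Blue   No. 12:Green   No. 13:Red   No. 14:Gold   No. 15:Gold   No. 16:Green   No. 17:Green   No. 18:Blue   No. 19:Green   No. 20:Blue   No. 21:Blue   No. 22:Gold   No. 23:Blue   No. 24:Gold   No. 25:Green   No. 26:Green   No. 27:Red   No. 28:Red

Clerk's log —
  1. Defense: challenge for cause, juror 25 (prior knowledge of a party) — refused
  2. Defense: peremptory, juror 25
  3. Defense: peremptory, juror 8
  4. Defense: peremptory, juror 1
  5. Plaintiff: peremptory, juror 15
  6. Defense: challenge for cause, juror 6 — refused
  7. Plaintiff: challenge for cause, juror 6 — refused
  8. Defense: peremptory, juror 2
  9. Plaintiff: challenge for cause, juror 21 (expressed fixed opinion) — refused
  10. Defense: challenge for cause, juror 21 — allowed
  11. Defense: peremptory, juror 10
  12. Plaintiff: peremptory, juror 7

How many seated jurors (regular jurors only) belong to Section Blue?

3

Removed: #1, #2, #7, #8, #10, #15, #21, #25.
Seated jurors 1–6: #3, #4, #5, #6, #9, #11 (alternates #12, #13, #14, #16 not counted).
Of those, in Section Blue: #5, #6, #11 → 3.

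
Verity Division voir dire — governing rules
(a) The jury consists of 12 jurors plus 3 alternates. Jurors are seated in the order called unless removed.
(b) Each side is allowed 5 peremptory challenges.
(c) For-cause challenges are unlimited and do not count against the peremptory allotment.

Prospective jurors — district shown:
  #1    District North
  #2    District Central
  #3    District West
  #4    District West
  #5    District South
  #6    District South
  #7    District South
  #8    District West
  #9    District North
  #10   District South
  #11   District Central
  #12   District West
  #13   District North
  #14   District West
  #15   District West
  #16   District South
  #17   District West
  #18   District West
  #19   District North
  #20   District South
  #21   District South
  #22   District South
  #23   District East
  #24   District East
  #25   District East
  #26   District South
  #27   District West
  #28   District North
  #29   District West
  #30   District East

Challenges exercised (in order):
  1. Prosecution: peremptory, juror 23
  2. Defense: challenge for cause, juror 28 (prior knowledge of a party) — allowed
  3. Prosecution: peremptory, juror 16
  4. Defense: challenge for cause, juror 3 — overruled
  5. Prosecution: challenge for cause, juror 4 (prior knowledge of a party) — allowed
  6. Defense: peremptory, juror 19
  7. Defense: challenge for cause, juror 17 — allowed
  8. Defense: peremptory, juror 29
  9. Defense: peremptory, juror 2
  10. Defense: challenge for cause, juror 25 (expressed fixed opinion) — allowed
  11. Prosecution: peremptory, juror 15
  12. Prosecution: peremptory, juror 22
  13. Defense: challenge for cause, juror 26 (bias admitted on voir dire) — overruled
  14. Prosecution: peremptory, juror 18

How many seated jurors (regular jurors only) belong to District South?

4

Removed: #2, #4, #15, #16, #17, #18, #19, #22, #23, #25, #28, #29.
Seated jurors 1–12: #1, #3, #5, #6, #7, #8, #9, #10, #11, #12, #13, #14 (alternates #20, #21, #24 not counted).
Of those, in District South: #5, #6, #7, #10 → 4.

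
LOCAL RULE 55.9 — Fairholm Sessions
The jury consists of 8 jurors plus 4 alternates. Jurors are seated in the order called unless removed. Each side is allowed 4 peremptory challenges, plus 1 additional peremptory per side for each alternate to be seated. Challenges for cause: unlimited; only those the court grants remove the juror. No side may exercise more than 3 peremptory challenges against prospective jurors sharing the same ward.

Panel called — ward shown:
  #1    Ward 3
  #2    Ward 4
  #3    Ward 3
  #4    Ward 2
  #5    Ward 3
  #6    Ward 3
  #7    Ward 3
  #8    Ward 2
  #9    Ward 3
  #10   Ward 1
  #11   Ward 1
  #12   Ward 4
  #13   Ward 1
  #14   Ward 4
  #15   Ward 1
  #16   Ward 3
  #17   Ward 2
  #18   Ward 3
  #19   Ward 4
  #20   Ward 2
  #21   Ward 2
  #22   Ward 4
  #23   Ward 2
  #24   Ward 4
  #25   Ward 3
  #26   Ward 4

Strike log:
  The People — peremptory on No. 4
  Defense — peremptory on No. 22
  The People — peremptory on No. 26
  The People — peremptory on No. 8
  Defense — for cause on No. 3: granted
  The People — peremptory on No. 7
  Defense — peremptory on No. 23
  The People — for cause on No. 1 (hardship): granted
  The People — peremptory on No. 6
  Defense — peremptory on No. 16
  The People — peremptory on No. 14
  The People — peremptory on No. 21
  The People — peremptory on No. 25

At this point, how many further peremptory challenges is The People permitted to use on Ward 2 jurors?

The People peremptories so far: #4, #26, #8, #7, #6, #14, #21, #25 — 8 of 8 used, 0 left overall.
Against Ward 2: #4, #8, #21 — 3 used; per-ward cap 3 leaves 0.
Binding limit: min(0, 0) = 0.

0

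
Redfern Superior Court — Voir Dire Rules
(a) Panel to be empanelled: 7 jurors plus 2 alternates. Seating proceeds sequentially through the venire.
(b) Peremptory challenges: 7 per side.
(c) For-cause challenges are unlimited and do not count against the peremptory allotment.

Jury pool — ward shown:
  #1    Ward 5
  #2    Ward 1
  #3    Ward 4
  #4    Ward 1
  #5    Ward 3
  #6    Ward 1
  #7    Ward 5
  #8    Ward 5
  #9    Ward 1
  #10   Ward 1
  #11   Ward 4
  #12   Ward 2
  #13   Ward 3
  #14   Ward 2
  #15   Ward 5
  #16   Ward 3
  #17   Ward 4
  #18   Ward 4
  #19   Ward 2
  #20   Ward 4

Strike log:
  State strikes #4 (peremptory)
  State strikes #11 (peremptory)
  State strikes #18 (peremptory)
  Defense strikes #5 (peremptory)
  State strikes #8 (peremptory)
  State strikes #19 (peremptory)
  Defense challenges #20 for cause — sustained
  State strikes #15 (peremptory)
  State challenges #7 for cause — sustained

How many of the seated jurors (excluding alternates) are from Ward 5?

Removed: #4, #5, #7, #8, #11, #15, #18, #19, #20.
Seated jurors 1–7: #1, #2, #3, #6, #9, #10, #12 (alternates #13, #14 not counted).
Of those, in Ward 5: #1 → 1.

1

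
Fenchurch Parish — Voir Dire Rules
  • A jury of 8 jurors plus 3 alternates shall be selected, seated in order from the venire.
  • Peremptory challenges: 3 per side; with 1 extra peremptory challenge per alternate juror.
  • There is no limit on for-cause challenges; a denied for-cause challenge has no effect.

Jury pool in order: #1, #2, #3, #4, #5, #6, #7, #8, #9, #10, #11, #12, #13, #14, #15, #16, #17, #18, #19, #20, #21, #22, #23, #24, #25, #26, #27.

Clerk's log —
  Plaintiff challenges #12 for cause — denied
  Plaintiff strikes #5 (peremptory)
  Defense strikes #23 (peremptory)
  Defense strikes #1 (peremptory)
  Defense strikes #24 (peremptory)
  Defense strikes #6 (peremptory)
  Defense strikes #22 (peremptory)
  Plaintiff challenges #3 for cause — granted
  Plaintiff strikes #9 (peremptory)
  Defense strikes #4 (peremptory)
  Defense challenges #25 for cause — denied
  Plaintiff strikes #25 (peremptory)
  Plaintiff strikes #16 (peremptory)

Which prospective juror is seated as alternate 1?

Removed: #1, #3, #4, #5, #6, #9, #16, #22, #23, #24, #25. (#12 stays — for-cause denied.)
Seating in order: seats 1–8 → #2, #7, #8, #10, #11, #12, #13, #14; alternates → #15, #17, #18.
So alternate 1 is #15.

15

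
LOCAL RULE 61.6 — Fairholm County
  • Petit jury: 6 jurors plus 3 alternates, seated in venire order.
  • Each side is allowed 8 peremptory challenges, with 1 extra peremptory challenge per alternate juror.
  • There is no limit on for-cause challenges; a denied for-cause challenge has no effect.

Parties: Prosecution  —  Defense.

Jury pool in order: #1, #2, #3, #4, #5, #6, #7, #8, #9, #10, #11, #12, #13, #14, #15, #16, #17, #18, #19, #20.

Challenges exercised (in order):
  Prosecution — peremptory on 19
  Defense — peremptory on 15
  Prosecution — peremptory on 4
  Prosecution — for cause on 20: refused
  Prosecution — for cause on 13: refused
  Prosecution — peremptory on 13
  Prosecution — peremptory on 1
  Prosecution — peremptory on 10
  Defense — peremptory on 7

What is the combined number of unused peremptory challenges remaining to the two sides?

Prosecution allotment: 8 base + 1 × 3 alternates = 11. Defense allotment: 8 base + 1 × 3 alternates = 11.
Prosecution peremptories used: #19, #4, #13, #1, #10 — 5 (for-cause on #20, #13 don't count).
Defense peremptories used: #15, #7 — 2.
Remaining: (11 − 5) + (11 − 2) = 15.

15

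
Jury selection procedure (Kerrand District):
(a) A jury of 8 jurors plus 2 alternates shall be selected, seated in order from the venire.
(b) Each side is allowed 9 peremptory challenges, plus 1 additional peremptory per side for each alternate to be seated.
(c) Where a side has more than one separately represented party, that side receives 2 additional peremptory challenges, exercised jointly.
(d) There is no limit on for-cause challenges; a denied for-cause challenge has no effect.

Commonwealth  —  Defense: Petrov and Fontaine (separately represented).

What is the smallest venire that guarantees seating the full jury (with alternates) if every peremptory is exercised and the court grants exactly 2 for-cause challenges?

Seats to fill: 8 + 2 alternates = 10.
Peremptories — Commonwealth: 9 + 1×2 = 11; Defense: 9 + 1×2 + 2 = 13; total 24.
For-cause removals: 2.
Minimum venire: 10 + 24 + 2 = 36.

36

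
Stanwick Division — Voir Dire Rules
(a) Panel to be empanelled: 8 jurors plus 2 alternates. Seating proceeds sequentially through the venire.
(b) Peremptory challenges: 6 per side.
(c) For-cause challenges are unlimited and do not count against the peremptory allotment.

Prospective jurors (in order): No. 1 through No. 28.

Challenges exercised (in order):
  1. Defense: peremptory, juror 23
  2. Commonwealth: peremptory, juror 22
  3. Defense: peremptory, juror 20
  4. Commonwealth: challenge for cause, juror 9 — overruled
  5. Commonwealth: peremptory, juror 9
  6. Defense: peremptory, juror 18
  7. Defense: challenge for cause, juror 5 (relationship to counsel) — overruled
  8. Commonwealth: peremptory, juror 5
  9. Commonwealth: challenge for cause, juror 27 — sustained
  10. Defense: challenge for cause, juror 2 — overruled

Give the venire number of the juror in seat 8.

Removed: #5, #9, #18, #20, #22, #23, #27. (#2 stays — for-cause denied.)
Seating in order: seats 1–8 → #1, #2, #3, #4, #6, #7, #8, #10; alternates → #11, #12.
So seat 8 is #10.

10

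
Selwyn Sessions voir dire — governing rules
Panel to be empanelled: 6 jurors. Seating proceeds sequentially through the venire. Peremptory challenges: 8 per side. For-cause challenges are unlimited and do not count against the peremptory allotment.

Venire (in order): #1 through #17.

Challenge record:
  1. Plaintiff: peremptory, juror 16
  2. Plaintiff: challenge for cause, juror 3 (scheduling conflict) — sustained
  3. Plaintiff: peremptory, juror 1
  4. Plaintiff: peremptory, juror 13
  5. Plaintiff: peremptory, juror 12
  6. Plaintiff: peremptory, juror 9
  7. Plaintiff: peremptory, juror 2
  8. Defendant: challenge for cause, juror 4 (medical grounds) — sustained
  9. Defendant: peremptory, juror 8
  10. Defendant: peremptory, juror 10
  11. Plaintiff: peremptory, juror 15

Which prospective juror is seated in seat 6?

Removed: #1, #2, #3, #4, #8, #9, #10, #12, #13, #15, #16.
Seating in order: seats 1–6 → #5, #6, #7, #11, #14, #17.
So seat 6 is #17.

17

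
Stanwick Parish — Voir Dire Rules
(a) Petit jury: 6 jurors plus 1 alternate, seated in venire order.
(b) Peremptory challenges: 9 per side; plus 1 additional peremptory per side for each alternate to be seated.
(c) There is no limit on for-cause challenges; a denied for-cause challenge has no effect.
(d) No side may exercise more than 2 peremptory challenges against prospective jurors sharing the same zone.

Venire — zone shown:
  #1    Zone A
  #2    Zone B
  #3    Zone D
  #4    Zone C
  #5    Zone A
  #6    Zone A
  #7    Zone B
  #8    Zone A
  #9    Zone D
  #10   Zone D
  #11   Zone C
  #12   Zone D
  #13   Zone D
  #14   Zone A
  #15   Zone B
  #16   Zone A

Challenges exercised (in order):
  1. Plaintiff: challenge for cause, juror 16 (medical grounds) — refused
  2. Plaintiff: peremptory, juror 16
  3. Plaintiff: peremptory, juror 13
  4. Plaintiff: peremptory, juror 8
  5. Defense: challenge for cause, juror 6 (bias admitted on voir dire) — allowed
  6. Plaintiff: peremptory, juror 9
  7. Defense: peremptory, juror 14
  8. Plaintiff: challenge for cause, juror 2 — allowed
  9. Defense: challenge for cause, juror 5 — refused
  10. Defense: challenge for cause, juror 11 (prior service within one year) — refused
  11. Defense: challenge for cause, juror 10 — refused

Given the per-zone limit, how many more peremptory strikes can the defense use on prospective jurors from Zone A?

Defense peremptories so far: #14 — 1 of 10 used, 9 left overall.
Against Zone A: #14 — 1 used; per-zone cap 2 leaves 1.
Binding limit: min(9, 1) = 1.

1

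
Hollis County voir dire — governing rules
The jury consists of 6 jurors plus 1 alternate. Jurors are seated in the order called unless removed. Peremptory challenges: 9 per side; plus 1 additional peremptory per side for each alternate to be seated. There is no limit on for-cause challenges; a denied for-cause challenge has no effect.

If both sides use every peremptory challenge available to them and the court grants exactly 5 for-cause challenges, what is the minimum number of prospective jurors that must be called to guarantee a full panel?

32

Seats to fill: 6 + 1 alternates = 7.
Peremptories: 9 + 1×1 = 10 per side × 2 sides = 20.
For-cause removals: 5.
Minimum venire: 7 + 20 + 5 = 32.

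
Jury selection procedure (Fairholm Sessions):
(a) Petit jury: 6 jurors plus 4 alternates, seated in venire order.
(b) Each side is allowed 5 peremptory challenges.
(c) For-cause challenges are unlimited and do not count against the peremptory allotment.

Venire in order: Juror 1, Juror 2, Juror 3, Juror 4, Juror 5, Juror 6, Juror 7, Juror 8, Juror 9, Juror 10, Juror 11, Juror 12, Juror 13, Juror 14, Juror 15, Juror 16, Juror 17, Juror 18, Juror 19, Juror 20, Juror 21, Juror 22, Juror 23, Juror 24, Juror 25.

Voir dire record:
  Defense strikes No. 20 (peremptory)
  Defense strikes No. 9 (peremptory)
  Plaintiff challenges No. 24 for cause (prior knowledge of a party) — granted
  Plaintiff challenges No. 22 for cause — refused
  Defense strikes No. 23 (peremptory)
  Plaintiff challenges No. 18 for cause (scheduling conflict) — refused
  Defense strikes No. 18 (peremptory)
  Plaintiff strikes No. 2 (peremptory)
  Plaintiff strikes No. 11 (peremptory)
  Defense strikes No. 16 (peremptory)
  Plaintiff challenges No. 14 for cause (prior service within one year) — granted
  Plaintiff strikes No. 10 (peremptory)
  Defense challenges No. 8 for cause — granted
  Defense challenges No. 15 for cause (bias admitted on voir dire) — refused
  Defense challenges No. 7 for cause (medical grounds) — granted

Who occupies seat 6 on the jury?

Removed: #2, #7, #8, #9, #10, #11, #14, #16, #18, #20, #23, #24. (#15, #22 stay — for-cause denied.)
Seating in order: seats 1–6 → #1, #3, #4, #5, #6, #12; alternates → #13, #15, #17, #19.
So seat 6 is #12.

12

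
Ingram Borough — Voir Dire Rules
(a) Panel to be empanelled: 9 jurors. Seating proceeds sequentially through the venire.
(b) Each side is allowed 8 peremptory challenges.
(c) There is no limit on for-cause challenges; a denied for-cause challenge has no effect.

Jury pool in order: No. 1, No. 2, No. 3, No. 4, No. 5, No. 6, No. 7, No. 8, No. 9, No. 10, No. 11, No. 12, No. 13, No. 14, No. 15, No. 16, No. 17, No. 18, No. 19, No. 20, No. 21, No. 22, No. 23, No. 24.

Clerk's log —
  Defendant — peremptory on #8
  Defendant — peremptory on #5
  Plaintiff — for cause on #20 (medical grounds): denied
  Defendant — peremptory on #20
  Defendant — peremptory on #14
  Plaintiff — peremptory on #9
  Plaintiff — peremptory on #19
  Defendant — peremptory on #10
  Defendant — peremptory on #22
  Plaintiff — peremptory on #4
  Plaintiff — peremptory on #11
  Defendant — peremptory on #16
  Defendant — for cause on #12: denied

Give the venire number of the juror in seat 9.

17

Removed: #4, #5, #8, #9, #10, #11, #14, #16, #19, #20, #22. (#12 stays — for-cause denied.)
Filling seats in venire order through position 9: #1, #2, #3, #6, #7, #12, #13, #15, #17.
So seat 9 is #17.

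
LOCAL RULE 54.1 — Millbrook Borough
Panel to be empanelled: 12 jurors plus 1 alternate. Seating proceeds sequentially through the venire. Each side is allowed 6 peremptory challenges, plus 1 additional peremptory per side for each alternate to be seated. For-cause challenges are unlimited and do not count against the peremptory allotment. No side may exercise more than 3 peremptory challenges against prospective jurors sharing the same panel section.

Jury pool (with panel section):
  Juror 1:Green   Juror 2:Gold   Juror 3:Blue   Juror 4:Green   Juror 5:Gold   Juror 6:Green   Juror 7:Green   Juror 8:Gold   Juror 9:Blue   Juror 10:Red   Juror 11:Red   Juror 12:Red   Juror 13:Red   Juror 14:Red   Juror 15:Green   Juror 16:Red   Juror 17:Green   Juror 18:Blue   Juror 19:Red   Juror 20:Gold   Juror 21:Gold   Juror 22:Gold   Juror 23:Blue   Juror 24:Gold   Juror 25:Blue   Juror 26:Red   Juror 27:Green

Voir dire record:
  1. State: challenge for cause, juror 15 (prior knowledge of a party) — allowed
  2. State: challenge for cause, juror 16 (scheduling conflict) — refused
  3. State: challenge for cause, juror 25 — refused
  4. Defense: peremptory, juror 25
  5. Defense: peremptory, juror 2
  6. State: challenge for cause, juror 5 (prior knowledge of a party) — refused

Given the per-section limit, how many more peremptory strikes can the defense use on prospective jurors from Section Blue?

2

Defense peremptories so far: #25, #2 — 2 of 7 used, 5 left overall.
Against Section Blue: #25 — 1 used; per-section cap 3 leaves 2.
Binding limit: min(5, 2) = 2.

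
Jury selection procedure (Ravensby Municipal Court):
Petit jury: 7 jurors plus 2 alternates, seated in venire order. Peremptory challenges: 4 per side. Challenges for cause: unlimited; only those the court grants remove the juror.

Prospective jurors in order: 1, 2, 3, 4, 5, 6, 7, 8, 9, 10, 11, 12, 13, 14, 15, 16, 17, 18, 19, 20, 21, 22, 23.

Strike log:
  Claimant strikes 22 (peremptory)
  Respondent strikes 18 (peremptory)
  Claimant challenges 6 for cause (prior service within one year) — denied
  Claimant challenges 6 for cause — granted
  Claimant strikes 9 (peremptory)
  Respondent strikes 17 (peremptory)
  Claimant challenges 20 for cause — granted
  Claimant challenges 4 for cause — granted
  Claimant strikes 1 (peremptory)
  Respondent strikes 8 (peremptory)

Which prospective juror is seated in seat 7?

Removed: #1, #4, #6, #8, #9, #17, #18, #20, #22.
Filling seats in venire order through position 7: #2, #3, #5, #7, #10, #11, #12.
So seat 7 is #12.

12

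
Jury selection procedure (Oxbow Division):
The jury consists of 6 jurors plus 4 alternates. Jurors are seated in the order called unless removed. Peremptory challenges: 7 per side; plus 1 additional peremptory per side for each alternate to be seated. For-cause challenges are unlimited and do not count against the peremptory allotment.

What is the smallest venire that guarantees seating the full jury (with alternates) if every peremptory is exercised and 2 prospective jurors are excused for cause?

Seats to fill: 6 + 4 alternates = 10.
Peremptories: 7 + 1×4 = 11 per side × 2 sides = 22.
For-cause removals: 2.
Minimum venire: 10 + 22 + 2 = 34.

34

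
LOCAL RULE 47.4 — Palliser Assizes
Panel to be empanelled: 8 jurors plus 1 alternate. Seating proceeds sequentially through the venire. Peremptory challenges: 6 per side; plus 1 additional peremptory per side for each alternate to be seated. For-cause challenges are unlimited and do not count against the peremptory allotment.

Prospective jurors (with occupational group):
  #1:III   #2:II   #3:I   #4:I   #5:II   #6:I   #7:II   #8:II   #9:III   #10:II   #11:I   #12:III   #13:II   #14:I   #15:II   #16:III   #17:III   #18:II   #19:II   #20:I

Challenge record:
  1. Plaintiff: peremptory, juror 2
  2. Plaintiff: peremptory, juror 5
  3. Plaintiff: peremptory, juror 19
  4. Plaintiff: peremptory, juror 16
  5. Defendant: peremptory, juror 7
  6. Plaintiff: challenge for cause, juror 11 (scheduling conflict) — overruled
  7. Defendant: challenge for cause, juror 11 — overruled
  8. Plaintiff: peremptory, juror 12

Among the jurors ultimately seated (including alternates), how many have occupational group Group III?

2

Removed: #2, #5, #7, #12, #16, #19.
Seated (9 incl. alternates): #1, #3, #4, #6, #8, #9, #10, #11, #13.
Of those, in Group III: #1, #9 → 2.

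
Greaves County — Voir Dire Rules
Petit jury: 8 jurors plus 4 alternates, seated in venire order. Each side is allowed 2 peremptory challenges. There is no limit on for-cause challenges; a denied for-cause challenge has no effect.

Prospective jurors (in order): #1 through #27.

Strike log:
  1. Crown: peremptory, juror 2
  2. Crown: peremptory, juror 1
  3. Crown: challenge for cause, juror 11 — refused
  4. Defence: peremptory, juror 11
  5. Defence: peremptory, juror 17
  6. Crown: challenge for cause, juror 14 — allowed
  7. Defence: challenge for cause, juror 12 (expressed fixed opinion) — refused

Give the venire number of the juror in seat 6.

Removed: #1, #2, #11, #14, #17. (#12 stays — for-cause denied.)
Filling seats in venire order through position 6: #3, #4, #5, #6, #7, #8.
So seat 6 is #8.

8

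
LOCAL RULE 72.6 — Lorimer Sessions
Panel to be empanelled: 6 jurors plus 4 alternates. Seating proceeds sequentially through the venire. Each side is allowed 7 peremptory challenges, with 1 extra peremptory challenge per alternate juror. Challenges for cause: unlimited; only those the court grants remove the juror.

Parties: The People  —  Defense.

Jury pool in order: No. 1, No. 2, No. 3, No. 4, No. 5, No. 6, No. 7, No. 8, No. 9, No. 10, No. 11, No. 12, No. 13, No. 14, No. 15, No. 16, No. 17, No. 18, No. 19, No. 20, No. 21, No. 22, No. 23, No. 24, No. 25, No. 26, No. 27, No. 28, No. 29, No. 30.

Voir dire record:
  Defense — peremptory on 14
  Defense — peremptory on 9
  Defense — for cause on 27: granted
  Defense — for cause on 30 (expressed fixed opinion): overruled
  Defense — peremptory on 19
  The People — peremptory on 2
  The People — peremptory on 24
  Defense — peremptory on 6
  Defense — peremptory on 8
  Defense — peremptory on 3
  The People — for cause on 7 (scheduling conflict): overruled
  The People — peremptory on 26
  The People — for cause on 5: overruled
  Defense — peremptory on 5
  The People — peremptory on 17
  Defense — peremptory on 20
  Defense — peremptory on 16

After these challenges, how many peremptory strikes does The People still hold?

The People allotment: 7 base + 1 × 4 alternates = 11.
The People peremptories used: #2, #24, #26, #17 — 4 (for-cause on #7, #5 don't count).
Remaining: 11 − 4 = 7.

7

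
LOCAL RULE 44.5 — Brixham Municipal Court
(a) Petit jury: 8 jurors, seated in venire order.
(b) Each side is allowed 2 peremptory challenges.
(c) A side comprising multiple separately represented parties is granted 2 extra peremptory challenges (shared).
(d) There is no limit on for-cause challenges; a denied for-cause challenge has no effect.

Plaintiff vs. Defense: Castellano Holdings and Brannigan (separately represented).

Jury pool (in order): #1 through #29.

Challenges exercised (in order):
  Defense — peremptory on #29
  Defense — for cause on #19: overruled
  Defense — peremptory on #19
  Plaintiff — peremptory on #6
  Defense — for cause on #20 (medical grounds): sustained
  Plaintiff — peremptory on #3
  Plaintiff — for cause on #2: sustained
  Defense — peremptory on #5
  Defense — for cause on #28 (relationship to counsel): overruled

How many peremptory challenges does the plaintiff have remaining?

0

Plaintiff allotment: 2.
Plaintiff peremptories used: #6, #3 — 2 (the for-cause on #2 doesn't count).
Remaining: 2 − 2 = 0.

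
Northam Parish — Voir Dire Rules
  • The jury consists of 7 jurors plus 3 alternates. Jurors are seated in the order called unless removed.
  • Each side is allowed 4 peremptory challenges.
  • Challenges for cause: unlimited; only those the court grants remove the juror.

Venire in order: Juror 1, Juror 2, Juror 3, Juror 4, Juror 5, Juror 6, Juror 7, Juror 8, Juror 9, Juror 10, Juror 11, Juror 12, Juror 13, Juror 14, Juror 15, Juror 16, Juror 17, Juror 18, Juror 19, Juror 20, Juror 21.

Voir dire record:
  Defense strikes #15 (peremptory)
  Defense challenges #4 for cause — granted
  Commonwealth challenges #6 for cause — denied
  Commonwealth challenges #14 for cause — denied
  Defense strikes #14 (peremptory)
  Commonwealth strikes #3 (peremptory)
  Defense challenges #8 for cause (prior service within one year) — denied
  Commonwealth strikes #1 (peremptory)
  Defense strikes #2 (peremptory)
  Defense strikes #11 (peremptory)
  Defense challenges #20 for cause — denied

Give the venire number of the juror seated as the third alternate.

Removed: #1, #2, #3, #4, #11, #14, #15. (#6, #8, #20 stay — for-cause denied.)
Seating in order: seats 1–7 → #5, #6, #7, #8, #9, #10, #12; alternates → #13, #16, #17.
So alternate 3 is #17.

17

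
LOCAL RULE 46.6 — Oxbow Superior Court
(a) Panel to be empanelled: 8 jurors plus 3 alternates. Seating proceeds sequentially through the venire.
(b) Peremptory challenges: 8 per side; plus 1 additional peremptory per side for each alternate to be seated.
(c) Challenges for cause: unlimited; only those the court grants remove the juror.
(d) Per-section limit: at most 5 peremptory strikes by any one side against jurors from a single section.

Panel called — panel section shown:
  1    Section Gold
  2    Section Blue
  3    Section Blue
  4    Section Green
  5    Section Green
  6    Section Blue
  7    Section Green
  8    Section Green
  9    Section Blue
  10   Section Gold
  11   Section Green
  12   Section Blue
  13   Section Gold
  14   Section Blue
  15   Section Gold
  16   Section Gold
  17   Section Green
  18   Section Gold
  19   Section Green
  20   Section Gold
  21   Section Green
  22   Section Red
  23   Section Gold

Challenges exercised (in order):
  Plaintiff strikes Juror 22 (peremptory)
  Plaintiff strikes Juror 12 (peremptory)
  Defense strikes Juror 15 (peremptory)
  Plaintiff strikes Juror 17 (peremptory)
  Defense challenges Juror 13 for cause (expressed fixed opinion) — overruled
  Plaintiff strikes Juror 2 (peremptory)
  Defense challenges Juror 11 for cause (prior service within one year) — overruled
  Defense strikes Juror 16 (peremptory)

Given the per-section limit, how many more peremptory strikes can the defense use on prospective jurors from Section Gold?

3

Defense peremptories so far: #15, #16 — 2 of 11 used, 9 left overall.
Against Section Gold: #15, #16 — 2 used; per-section cap 5 leaves 3.
Binding limit: min(9, 3) = 3.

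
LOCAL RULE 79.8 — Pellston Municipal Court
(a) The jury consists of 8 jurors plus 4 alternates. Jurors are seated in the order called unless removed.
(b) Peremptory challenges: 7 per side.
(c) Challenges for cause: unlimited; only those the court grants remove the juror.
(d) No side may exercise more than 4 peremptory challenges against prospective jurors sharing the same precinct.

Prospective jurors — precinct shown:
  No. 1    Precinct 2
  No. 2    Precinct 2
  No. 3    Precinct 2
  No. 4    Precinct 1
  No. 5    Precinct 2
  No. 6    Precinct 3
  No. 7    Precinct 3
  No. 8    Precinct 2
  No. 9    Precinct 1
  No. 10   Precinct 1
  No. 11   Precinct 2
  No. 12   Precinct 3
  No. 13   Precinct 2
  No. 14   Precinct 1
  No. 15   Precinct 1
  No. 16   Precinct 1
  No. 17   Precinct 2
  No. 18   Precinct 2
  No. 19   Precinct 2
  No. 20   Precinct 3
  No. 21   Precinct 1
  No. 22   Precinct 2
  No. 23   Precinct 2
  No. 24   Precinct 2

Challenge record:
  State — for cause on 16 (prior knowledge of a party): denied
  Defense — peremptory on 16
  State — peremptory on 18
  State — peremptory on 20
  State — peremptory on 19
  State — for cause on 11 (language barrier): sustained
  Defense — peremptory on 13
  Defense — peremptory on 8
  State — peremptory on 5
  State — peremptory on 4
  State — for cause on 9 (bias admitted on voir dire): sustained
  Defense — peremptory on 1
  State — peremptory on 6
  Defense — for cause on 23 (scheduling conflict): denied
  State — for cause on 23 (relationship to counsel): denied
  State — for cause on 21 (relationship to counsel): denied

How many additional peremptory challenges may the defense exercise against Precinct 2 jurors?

1

Defense peremptories so far: #16, #13, #8, #1 — 4 of 7 used, 3 left overall.
Against Precinct 2: #13, #8, #1 — 3 used; per-precinct cap 4 leaves 1.
Binding limit: min(3, 1) = 1.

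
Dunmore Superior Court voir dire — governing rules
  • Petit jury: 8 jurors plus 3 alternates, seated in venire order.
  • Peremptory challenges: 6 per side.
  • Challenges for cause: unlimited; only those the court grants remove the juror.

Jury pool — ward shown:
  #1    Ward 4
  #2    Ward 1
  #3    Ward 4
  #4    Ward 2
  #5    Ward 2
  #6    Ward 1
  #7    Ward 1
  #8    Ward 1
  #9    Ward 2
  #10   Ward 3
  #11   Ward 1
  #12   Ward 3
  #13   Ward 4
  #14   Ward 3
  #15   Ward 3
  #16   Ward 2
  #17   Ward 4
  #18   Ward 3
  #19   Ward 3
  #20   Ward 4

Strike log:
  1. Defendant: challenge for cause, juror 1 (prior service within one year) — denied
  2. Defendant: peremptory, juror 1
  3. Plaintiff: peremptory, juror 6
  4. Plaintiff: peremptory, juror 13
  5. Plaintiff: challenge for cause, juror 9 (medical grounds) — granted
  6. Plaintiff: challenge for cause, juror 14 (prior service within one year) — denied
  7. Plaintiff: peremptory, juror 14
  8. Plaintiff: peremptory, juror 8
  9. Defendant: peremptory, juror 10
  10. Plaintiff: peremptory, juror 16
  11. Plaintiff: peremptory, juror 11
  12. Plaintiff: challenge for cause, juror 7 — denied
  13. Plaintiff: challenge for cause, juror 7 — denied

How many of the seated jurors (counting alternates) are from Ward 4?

3

Removed: #1, #6, #8, #9, #10, #11, #13, #14, #16.
Seated (11 incl. alternates): #2, #3, #4, #5, #7, #12, #15, #17, #18, #19, #20.
Of those, in Ward 4: #3, #17, #20 → 3.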